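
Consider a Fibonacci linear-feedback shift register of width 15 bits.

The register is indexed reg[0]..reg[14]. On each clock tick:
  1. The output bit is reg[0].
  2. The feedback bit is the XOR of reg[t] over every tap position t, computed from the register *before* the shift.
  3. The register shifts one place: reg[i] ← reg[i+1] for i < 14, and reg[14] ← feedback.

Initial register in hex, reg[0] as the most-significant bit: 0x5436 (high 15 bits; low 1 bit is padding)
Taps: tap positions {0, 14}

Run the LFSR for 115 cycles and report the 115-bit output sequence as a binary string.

0101010000110111001100000100101110111111000110100101010000100111001100000111010001000000101100001111111001000001010

tick  register→output (feedback)
  0  010101000011011→0 (1)
  1  101010000110111→1 (0)
  2  010100001101110→0 (0)
  3  101000011011100→1 (1)
  4  010000110111001→0 (1)
  5  100001101110011→1 (0)
  6  000011011100110→0 (0)
  7  000110111001100→0 (0)
  8  001101110011000→0 (0)
  9  011011100110000→0 (0)
 10  110111001100000→1 (1)
 11  101110011000001→1 (0)
 12  011100110000010→0 (0)
 13  111001100000100→1 (1)
 14  110011000001001→1 (0)
 15  100110000010010→1 (1)
 16  001100000100101→0 (1)
 17  011000001001011→0 (1)
 18  110000010010111→1 (0)
 19  100000100101110→1 (1)
 20  000001001011101→0 (1)
 21  000010010111011→0 (1)
 22  000100101110111→0 (1)
 23  001001011101111→0 (1)
 24  010010111011111→0 (1)
 25  100101110111111→1 (0)
 26  001011101111110→0 (0)
 27  010111011111100→0 (0)
 28  101110111111000→1 (1)
 29  011101111110001→0 (1)
 30  111011111100011→1 (0)
 31  110111111000110→1 (1)
 32  101111110001101→1 (0)
 33  011111100011010→0 (0)
 34  111111000110100→1 (1)
 35  111110001101001→1 (0)
 36  111100011010010→1 (1)
 37  111000110100101→1 (0)
 38  110001101001010→1 (1)
 39  100011010010101→1 (0)
 40  000110100101010→0 (0)
 41  001101001010100→0 (0)
 42  011010010101000→0 (0)
 43  110100101010000→1 (1)
 44  101001010100001→1 (0)
 45  010010101000010→0 (0)
 46  100101010000100→1 (1)
 47  001010100001001→0 (1)
 48  010101000010011→0 (1)
 49  101010000100111→1 (0)
 50  010100001001110→0 (0)
 51  101000010011100→1 (1)
 52  010000100111001→0 (1)
 53  100001001110011→1 (0)
 54  000010011100110→0 (0)
 55  000100111001100→0 (0)
 56  001001110011000→0 (0)
 57  010011100110000→0 (0)
 58  100111001100000→1 (1)
 59  001110011000001→0 (1)
 60  011100110000011→0 (1)
 61  111001100000111→1 (0)
 62  110011000001110→1 (1)
 63  100110000011101→1 (0)
 64  001100000111010→0 (0)
 65  011000001110100→0 (0)
 66  110000011101000→1 (1)
 67  100000111010001→1 (0)
 68  000001110100010→0 (0)
 69  000011101000100→0 (0)
 70  000111010001000→0 (0)
 71  001110100010000→0 (0)
 72  011101000100000→0 (0)
 73  111010001000000→1 (1)
 74  110100010000001→1 (0)
 75  101000100000010→1 (1)
 76  010001000000101→0 (1)
 77  100010000001011→1 (0)
 78  000100000010110→0 (0)
 79  001000000101100→0 (0)
 80  010000001011000→0 (0)
 81  100000010110000→1 (1)
 82  000000101100001→0 (1)
 83  000001011000011→0 (1)
 84  000010110000111→0 (1)
 85  000101100001111→0 (1)
 86  001011000011111→0 (1)
 87  010110000111111→0 (1)
 88  101100001111111→1 (0)
 89  011000011111110→0 (0)
 90  110000111111100→1 (1)
 91  100001111111001→1 (0)
 92  000011111110010→0 (0)
 93  000111111100100→0 (0)
 94  001111111001000→0 (0)
 95  011111110010000→0 (0)
 96  111111100100000→1 (1)
 97  111111001000001→1 (0)
 98  111110010000010→1 (1)
 99  111100100000101→1 (0)
100  111001000001010→1 (1)
101  110010000010101→1 (0)
102  100100000101010→1 (1)
103  001000001010101→0 (1)
104  010000010101011→0 (1)
105  100000101010111→1 (0)
106  000001010101110→0 (0)
107  000010101011100→0 (0)
108  000101010111000→0 (0)
109  001010101110000→0 (0)
110  010101011100000→0 (0)
111  101010111000000→1 (1)
112  010101110000001→0 (1)
113  101011100000011→1 (0)
114  010111000000110→0 (0)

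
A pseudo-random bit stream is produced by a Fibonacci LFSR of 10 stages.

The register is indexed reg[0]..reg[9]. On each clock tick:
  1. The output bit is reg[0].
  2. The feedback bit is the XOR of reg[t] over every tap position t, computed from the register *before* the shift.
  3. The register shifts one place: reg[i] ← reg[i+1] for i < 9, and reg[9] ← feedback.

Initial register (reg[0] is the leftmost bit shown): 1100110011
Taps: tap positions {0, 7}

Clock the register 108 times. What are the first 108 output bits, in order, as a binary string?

110011001110111011100111010100111010000011110110111000011000100101001011001101000100010110100101110100110001

k : reg_k → out_k, fb_k
0: 1100110011 → 1, fb=1
1: 1001100111 → 1, fb=0
2: 0011001110 → 0, fb=1
3: 0110011101 → 0, fb=1
4: 1100111011 → 1, fb=1
5: 1001110111 → 1, fb=0
6: 0011101110 → 0, fb=1
7: 0111011101 → 0, fb=1
8: 1110111011 → 1, fb=1
9: 1101110111 → 1, fb=0
10: 1011101110 → 1, fb=0
11: 0111011100 → 0, fb=1
12: 1110111001 → 1, fb=1
13: 1101110011 → 1, fb=1
14: 1011100111 → 1, fb=0
15: 0111001110 → 0, fb=1
16: 1110011101 → 1, fb=0
17: 1100111010 → 1, fb=1
18: 1001110101 → 1, fb=0
19: 0011101010 → 0, fb=0
20: 0111010100 → 0, fb=1
21: 1110101001 → 1, fb=1
22: 1101010011 → 1, fb=1
23: 1010100111 → 1, fb=0
24: 0101001110 → 0, fb=1
25: 1010011101 → 1, fb=0
26: 0100111010 → 0, fb=0
27: 1001110100 → 1, fb=0
28: 0011101000 → 0, fb=0
29: 0111010000 → 0, fb=0
30: 1110100000 → 1, fb=1
31: 1101000001 → 1, fb=1
32: 1010000011 → 1, fb=1
33: 0100000111 → 0, fb=1
34: 1000001111 → 1, fb=0
35: 0000011110 → 0, fb=1
36: 0000111101 → 0, fb=1
37: 0001111011 → 0, fb=0
38: 0011110110 → 0, fb=1
39: 0111101101 → 0, fb=1
40: 1111011011 → 1, fb=1
41: 1110110111 → 1, fb=0
42: 1101101110 → 1, fb=0
43: 1011011100 → 1, fb=0
44: 0110111000 → 0, fb=0
45: 1101110000 → 1, fb=1
46: 1011100001 → 1, fb=1
47: 0111000011 → 0, fb=0
48: 1110000110 → 1, fb=0
49: 1100001100 → 1, fb=0
50: 1000011000 → 1, fb=1
51: 0000110001 → 0, fb=0
52: 0001100010 → 0, fb=0
53: 0011000100 → 0, fb=1
54: 0110001001 → 0, fb=0
55: 1100010010 → 1, fb=1
56: 1000100101 → 1, fb=0
57: 0001001010 → 0, fb=0
58: 0010010100 → 0, fb=1
59: 0100101001 → 0, fb=0
60: 1001010010 → 1, fb=1
61: 0010100101 → 0, fb=1
62: 0101001011 → 0, fb=0
63: 1010010110 → 1, fb=0
64: 0100101100 → 0, fb=1
65: 1001011001 → 1, fb=1
66: 0010110011 → 0, fb=0
67: 0101100110 → 0, fb=1
68: 1011001101 → 1, fb=0
69: 0110011010 → 0, fb=0
70: 1100110100 → 1, fb=0
71: 1001101000 → 1, fb=1
72: 0011010001 → 0, fb=0
73: 0110100010 → 0, fb=0
74: 1101000100 → 1, fb=0
75: 1010001000 → 1, fb=1
76: 0100010001 → 0, fb=0
77: 1000100010 → 1, fb=1
78: 0001000101 → 0, fb=1
79: 0010001011 → 0, fb=0
80: 0100010110 → 0, fb=1
81: 1000101101 → 1, fb=0
82: 0001011010 → 0, fb=0
83: 0010110100 → 0, fb=1
84: 0101101001 → 0, fb=0
85: 1011010010 → 1, fb=1
86: 0110100101 → 0, fb=1
87: 1101001011 → 1, fb=1
88: 1010010111 → 1, fb=0
89: 0100101110 → 0, fb=1
90: 1001011101 → 1, fb=0
91: 0010111010 → 0, fb=0
92: 0101110100 → 0, fb=1
93: 1011101001 → 1, fb=1
94: 0111010011 → 0, fb=0
95: 1110100110 → 1, fb=0
96: 1101001100 → 1, fb=0
97: 1010011000 → 1, fb=1
98: 0100110001 → 0, fb=0
99: 1001100010 → 1, fb=1
100: 0011000101 → 0, fb=1
101: 0110001011 → 0, fb=0
102: 1100010110 → 1, fb=0
103: 1000101100 → 1, fb=0
104: 0001011000 → 0, fb=0
105: 0010110000 → 0, fb=0
106: 0101100000 → 0, fb=0
107: 1011000000 → 1, fb=1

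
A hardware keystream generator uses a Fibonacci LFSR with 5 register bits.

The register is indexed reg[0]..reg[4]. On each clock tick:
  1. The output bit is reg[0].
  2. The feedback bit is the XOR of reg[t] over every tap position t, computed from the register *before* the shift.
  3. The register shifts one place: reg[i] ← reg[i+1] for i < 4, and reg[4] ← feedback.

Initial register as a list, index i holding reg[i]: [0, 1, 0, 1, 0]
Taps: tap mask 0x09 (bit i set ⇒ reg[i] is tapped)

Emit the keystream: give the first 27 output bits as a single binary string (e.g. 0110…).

step | reg (before) | out | fb
   0 | 01010 | 0 | 1
   1 | 10101 | 1 | 1
   2 | 01011 | 0 | 1
   3 | 10111 | 1 | 0
   4 | 01110 | 0 | 1
   5 | 11101 | 1 | 1
   6 | 11011 | 1 | 0
   7 | 10110 | 1 | 0
   8 | 01100 | 0 | 0
   9 | 11000 | 1 | 1
  10 | 10001 | 1 | 1
  11 | 00011 | 0 | 1
  12 | 00111 | 0 | 1
  13 | 01111 | 0 | 1
  14 | 11111 | 1 | 0
  15 | 11110 | 1 | 0
  16 | 11100 | 1 | 1
  17 | 11001 | 1 | 1
  18 | 10011 | 1 | 0
  19 | 00110 | 0 | 1
  20 | 01101 | 0 | 0
  21 | 11010 | 1 | 0
  22 | 10100 | 1 | 1
  23 | 01001 | 0 | 0
  24 | 10010 | 1 | 0
  25 | 00100 | 0 | 0
  26 | 01000 | 0 | 0

010101110110001111100110100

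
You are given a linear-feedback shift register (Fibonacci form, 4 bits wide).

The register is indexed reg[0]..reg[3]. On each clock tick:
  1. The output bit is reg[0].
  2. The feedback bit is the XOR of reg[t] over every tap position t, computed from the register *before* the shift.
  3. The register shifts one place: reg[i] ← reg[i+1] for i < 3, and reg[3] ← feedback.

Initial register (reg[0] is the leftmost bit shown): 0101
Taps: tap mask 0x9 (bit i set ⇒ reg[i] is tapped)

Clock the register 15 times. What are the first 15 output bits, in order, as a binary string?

step | reg (before) | out | fb
   0 | 0101 | 0 | 1
   1 | 1011 | 1 | 0
   2 | 0110 | 0 | 0
   3 | 1100 | 1 | 1
   4 | 1001 | 1 | 0
   5 | 0010 | 0 | 0
   6 | 0100 | 0 | 0
   7 | 1000 | 1 | 1
   8 | 0001 | 0 | 1
   9 | 0011 | 0 | 1
  10 | 0111 | 0 | 1
  11 | 1111 | 1 | 0
  12 | 1110 | 1 | 1
  13 | 1101 | 1 | 0
  14 | 1010 | 1 | 1

010110010001111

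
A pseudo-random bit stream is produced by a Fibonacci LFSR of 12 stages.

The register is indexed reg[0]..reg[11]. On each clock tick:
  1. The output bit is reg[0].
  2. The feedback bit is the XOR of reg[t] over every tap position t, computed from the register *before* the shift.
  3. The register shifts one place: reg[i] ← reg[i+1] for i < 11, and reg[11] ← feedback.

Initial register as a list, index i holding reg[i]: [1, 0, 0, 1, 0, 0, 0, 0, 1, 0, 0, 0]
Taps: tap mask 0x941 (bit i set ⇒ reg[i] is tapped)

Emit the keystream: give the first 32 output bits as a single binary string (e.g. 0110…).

step | reg (before) | out | fb
   0 | 100100001000 | 1 | 0
   1 | 001000010000 | 0 | 0
   2 | 010000100000 | 0 | 1
   3 | 100001000001 | 1 | 0
   4 | 000010000010 | 0 | 0
   5 | 000100000100 | 0 | 0
   6 | 001000001000 | 0 | 1
   7 | 010000010001 | 0 | 1
   8 | 100000100011 | 1 | 1
   9 | 000001000111 | 0 | 1
  10 | 000010001111 | 0 | 0
  11 | 000100011110 | 0 | 1
  12 | 001000111101 | 0 | 1
  13 | 010001111011 | 0 | 1
  14 | 100011110111 | 1 | 1
  15 | 000111101111 | 0 | 1
  16 | 001111011111 | 0 | 0
  17 | 011110111110 | 0 | 0
  18 | 111101111100 | 1 | 1
  19 | 111011111001 | 1 | 0
  20 | 110111110010 | 1 | 0
  21 | 101111100100 | 1 | 0
  22 | 011111001000 | 0 | 1
  23 | 111110010001 | 1 | 0
  24 | 111100100010 | 1 | 0
  25 | 111001000100 | 1 | 1
  26 | 110010001001 | 1 | 1
  27 | 100100010011 | 1 | 0
  28 | 001000100110 | 0 | 1
  29 | 010001001101 | 0 | 0
  30 | 100010011010 | 1 | 0
  31 | 000100110100 | 0 | 1

10010000100000100011110111110010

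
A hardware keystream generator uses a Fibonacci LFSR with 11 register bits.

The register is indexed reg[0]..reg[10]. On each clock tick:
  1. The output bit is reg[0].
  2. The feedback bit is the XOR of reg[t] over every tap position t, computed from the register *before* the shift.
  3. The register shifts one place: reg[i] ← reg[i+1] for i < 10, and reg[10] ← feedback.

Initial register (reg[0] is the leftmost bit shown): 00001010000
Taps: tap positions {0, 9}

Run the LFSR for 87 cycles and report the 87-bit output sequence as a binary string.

000010100000000100000000001010101010111011101110010011100101111001011100111101100001100

step | reg (before) | out | fb
   0 | 00001010000 | 0 | 0
   1 | 00010100000 | 0 | 0
   2 | 00101000000 | 0 | 0
   3 | 01010000000 | 0 | 0
   4 | 10100000000 | 1 | 1
   5 | 01000000001 | 0 | 0
   6 | 10000000010 | 1 | 0
   7 | 00000000100 | 0 | 0
   8 | 00000001000 | 0 | 0
   9 | 00000010000 | 0 | 0
  10 | 00000100000 | 0 | 0
  11 | 00001000000 | 0 | 0
  12 | 00010000000 | 0 | 0
  13 | 00100000000 | 0 | 0
  14 | 01000000000 | 0 | 0
  15 | 10000000000 | 1 | 1
  16 | 00000000001 | 0 | 0
  17 | 00000000010 | 0 | 1
  18 | 00000000101 | 0 | 0
  19 | 00000001010 | 0 | 1
  20 | 00000010101 | 0 | 0
  21 | 00000101010 | 0 | 1
  22 | 00001010101 | 0 | 0
  23 | 00010101010 | 0 | 1
  24 | 00101010101 | 0 | 0
  25 | 01010101010 | 0 | 1
  26 | 10101010101 | 1 | 1
  27 | 01010101011 | 0 | 1
  28 | 10101010111 | 1 | 0
  29 | 01010101110 | 0 | 1
  30 | 10101011101 | 1 | 1
  31 | 01010111011 | 0 | 1
  32 | 10101110111 | 1 | 0
  33 | 01011101110 | 0 | 1
  34 | 10111011101 | 1 | 1
  35 | 01110111011 | 0 | 1
  36 | 11101110111 | 1 | 0
  37 | 11011101110 | 1 | 0
  38 | 10111011100 | 1 | 1
  39 | 01110111001 | 0 | 0
  40 | 11101110010 | 1 | 0
  41 | 11011100100 | 1 | 1
  42 | 10111001001 | 1 | 1
  43 | 01110010011 | 0 | 1
  44 | 11100100111 | 1 | 0
  45 | 11001001110 | 1 | 0
  46 | 10010011100 | 1 | 1
  47 | 00100111001 | 0 | 0
  48 | 01001110010 | 0 | 1
  49 | 10011100101 | 1 | 1
  50 | 00111001011 | 0 | 1
  51 | 01110010111 | 0 | 1
  52 | 11100101111 | 1 | 0
  53 | 11001011110 | 1 | 0
  54 | 10010111100 | 1 | 1
  55 | 00101111001 | 0 | 0
  56 | 01011110010 | 0 | 1
  57 | 10111100101 | 1 | 1
  58 | 01111001011 | 0 | 1
  59 | 11110010111 | 1 | 0
  60 | 11100101110 | 1 | 0
  61 | 11001011100 | 1 | 1
  62 | 10010111001 | 1 | 1
  63 | 00101110011 | 0 | 1
  64 | 01011100111 | 0 | 1
  65 | 10111001111 | 1 | 0
  66 | 01110011110 | 0 | 1
  67 | 11100111101 | 1 | 1
  68 | 11001111011 | 1 | 0
  69 | 10011110110 | 1 | 0
  70 | 00111101100 | 0 | 0
  71 | 01111011000 | 0 | 0
  72 | 11110110000 | 1 | 1
  73 | 11101100001 | 1 | 1
  74 | 11011000011 | 1 | 0
  75 | 10110000110 | 1 | 0
  76 | 01100001100 | 0 | 0
  77 | 11000011000 | 1 | 1
  78 | 10000110001 | 1 | 1
  79 | 00001100011 | 0 | 1
  80 | 00011000111 | 0 | 1
  81 | 00110001111 | 0 | 1
  82 | 01100011111 | 0 | 1
  83 | 11000111111 | 1 | 0
  84 | 10001111110 | 1 | 0
  85 | 00011111100 | 0 | 0
  86 | 00111111000 | 0 | 0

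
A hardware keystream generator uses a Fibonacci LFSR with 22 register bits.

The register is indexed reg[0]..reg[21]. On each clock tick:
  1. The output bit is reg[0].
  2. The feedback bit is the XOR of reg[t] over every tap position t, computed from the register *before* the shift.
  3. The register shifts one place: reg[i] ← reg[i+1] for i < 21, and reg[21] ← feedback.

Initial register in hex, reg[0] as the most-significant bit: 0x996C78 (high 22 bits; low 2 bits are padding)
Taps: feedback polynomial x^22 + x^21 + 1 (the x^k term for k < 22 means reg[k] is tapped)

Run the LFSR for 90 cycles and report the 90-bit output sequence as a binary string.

tick  register→output (feedback)
  0  1001100101101100011110→1 (1)
  1  0011001011011000111101→0 (1)
  2  0110010110110001111011→0 (1)
  3  1100101101100011110111→1 (0)
  4  1001011011000111101110→1 (1)
  5  0010110110001111011101→0 (1)
  6  0101101100011110111011→0 (1)
  7  1011011000111101110111→1 (0)
  8  0110110001111011101110→0 (0)
  9  1101100011110111011100→1 (1)
 10  1011000111101110111001→1 (0)
 11  0110001111011101110010→0 (0)
 12  1100011110111011100100→1 (1)
 13  1000111101110111001001→1 (0)
 14  0001111011101110010010→0 (0)
 15  0011110111011100100100→0 (0)
 16  0111101110111001001000→0 (0)
 17  1111011101110010010000→1 (1)
 18  1110111011100100100001→1 (0)
 19  1101110111001001000010→1 (1)
 20  1011101110010010000101→1 (0)
 21  0111011100100100001010→0 (0)
 22  1110111001001000010100→1 (1)
 23  1101110010010000101001→1 (0)
 24  1011100100100001010010→1 (1)
 25  0111001001000010100101→0 (1)
 26  1110010010000101001011→1 (0)
 27  1100100100001010010110→1 (1)
 28  1001001000010100101101→1 (0)
 29  0010010000101001011010→0 (0)
 30  0100100001010010110100→0 (0)
 31  1001000010100101101000→1 (1)
 32  0010000101001011010001→0 (1)
 33  0100001010010110100011→0 (1)
 34  1000010100101101000111→1 (0)
 35  0000101001011010001110→0 (0)
 36  0001010010110100011100→0 (0)
 37  0010100101101000111000→0 (0)
 38  0101001011010001110000→0 (0)
 39  1010010110100011100000→1 (1)
 40  0100101101000111000001→0 (1)
 41  1001011010001110000011→1 (0)
 42  0010110100011100000110→0 (0)
 43  0101101000111000001100→0 (0)
 44  1011010001110000011000→1 (1)
 45  0110100011100000110001→0 (1)
 46  1101000111000001100011→1 (0)
 47  1010001110000011000110→1 (1)
 48  0100011100000110001101→0 (1)
 49  1000111000001100011011→1 (0)
 50  0001110000011000110110→0 (0)
 51  0011100000110001101100→0 (0)
 52  0111000001100011011000→0 (0)
 53  1110000011000110110000→1 (1)
 54  1100000110001101100001→1 (0)
 55  1000001100011011000010→1 (1)
 56  0000011000110110000101→0 (1)
 57  0000110001101100001011→0 (1)
 58  0001100011011000010111→0 (1)
 59  0011000110110000101111→0 (1)
 60  0110001101100001011111→0 (1)
 61  1100011011000010111111→1 (0)
 62  1000110110000101111110→1 (1)
 63  0001101100001011111101→0 (1)
 64  0011011000010111111011→0 (1)
 65  0110110000101111110111→0 (1)
 66  1101100001011111101111→1 (0)
 67  1011000010111111011110→1 (1)
 68  0110000101111110111101→0 (1)
 69  1100001011111101111011→1 (0)
 70  1000010111111011110110→1 (1)
 71  0000101111110111101101→0 (1)
 72  0001011111101111011011→0 (1)
 73  0010111111011110110111→0 (1)
 74  0101111110111101101111→0 (1)
 75  1011111101111011011111→1 (0)
 76  0111111011110110111110→0 (0)
 77  1111110111101101111100→1 (1)
 78  1111101111011011111001→1 (0)
 79  1111011110110111110010→1 (1)
 80  1110111101101111100101→1 (0)
 81  1101111011011111001010→1 (1)
 82  1011110110111110010101→1 (0)
 83  0111101101111100101010→0 (0)
 84  1111011011111001010100→1 (1)
 85  1110110111110010101001→1 (0)
 86  1101101111100101010010→1 (1)
 87  1011011111001010100101→1 (0)
 88  0110111110010101001010→0 (0)
 89  1101111100101010010100→1 (1)

100110010110110001111011101110010010000101001011010001110000011000110110000101111110111101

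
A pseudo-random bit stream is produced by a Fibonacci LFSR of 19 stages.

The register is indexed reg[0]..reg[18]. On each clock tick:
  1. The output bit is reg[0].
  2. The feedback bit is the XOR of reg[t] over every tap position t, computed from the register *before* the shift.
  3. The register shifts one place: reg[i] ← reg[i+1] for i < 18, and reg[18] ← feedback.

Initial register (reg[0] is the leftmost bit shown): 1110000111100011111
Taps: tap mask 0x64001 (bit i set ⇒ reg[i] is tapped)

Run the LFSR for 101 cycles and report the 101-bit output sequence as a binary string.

k : reg_k → out_k, fb_k
0: 1110000111100011111 → 1, fb=0
1: 1100001111000111110 → 1, fb=1
2: 1000011110001111101 → 1, fb=1
3: 0000111100011111011 → 0, fb=1
4: 0001111000111110111 → 0, fb=1
5: 0011110001111101111 → 0, fb=0
6: 0111100011111011110 → 0, fb=0
7: 1111000111110111100 → 1, fb=0
8: 1110001111101111000 → 1, fb=0
9: 1100011111011110000 → 1, fb=0
10: 1000111110111100000 → 1, fb=1
11: 0001111101111000001 → 0, fb=1
12: 0011111011110000011 → 0, fb=0
13: 0111110111100000110 → 0, fb=1
14: 1111101111000001101 → 1, fb=0
15: 1111011110000011010 → 1, fb=1
16: 1110111100000110101 → 1, fb=1
17: 1101111000001101011 → 1, fb=1
18: 1011110000011010111 → 1, fb=0
19: 0111100000110101110 → 0, fb=1
20: 1111000001101011101 → 1, fb=1
21: 1110000011010111011 → 1, fb=0
22: 1100000110101110110 → 1, fb=1
23: 1000001101011101101 → 1, fb=0
24: 0000011010111011010 → 0, fb=0
25: 0000110101110110100 → 0, fb=1
26: 0001101011101101001 → 0, fb=1
27: 0011010111011010011 → 0, fb=1
28: 0110101110110100111 → 0, fb=0
29: 1101011101101001110 → 1, fb=0
30: 1010111011010011100 → 1, fb=0
31: 0101110110100111000 → 0, fb=1
32: 1011101101001110001 → 1, fb=1
33: 0111011010011100011 → 0, fb=0
34: 1110110100111000110 → 1, fb=0
35: 1101101001110001100 → 1, fb=1
36: 1011010011100011001 → 1, fb=1
37: 0110100111000110011 → 0, fb=1
38: 1101001110001100111 → 1, fb=1
39: 1010011100011001111 → 1, fb=1
40: 0100111000110011111 → 0, fb=1
41: 1001110001100111111 → 1, fb=0
42: 0011100011001111110 → 0, fb=0
43: 0111000110011111100 → 0, fb=1
44: 1110001100111111001 → 1, fb=1
45: 1100011001111110011 → 1, fb=0
46: 1000110011111100110 → 1, fb=0
47: 0001100111111001100 → 0, fb=0
48: 0011001111110011000 → 0, fb=1
49: 0110011111100110001 → 0, fb=0
50: 1100111111001100010 → 1, fb=0
51: 1001111110011000100 → 1, fb=1
52: 0011111100110001001 → 0, fb=1
53: 0111111001100010011 → 0, fb=1
54: 1111110011000100111 → 1, fb=1
55: 1111100110001001111 → 1, fb=1
56: 1111001100010011111 → 1, fb=0
57: 1110011000100111110 → 1, fb=1
58: 1100110001001111101 → 1, fb=1
59: 1001100010011111011 → 1, fb=0
60: 0011000100111110110 → 0, fb=0
61: 0110001001111101100 → 0, fb=0
62: 1100010011111011000 → 1, fb=0
63: 1000100111110110000 → 1, fb=0
64: 0001001111101100000 → 0, fb=0
65: 0010011111011000000 → 0, fb=0
66: 0100111110110000000 → 0, fb=0
67: 1001111101100000000 → 1, fb=1
68: 0011111011000000001 → 0, fb=1
69: 0111110110000000011 → 0, fb=0
70: 1111101100000000110 → 1, fb=0
71: 1111011000000001100 → 1, fb=1
72: 1110110000000011001 → 1, fb=1
73: 1101100000000110011 → 1, fb=0
74: 1011000000001100110 → 1, fb=0
75: 0110000000011001100 → 0, fb=0
76: 1100000000110011000 → 1, fb=0
77: 1000000001100110000 → 1, fb=0
78: 0000000011001100000 → 0, fb=0
79: 0000000110011000000 → 0, fb=0
80: 0000001100110000000 → 0, fb=0
81: 0000011001100000000 → 0, fb=0
82: 0000110011000000000 → 0, fb=0
83: 0001100110000000000 → 0, fb=0
84: 0011001100000000000 → 0, fb=0
85: 0110011000000000000 → 0, fb=0
86: 1100110000000000000 → 1, fb=1
87: 1001100000000000001 → 1, fb=0
88: 0011000000000000010 → 0, fb=1
89: 0110000000000000101 → 0, fb=1
90: 1100000000000001011 → 1, fb=1
91: 1000000000000010111 → 1, fb=0
92: 0000000000000101110 → 0, fb=1
93: 0000000000001011101 → 0, fb=0
94: 0000000000010111010 → 0, fb=0
95: 0000000000101110100 → 0, fb=1
96: 0000000001011101001 → 0, fb=1
97: 0000000010111010011 → 0, fb=1
98: 0000000101110100111 → 0, fb=0
99: 0000001011101001110 → 0, fb=1
100: 0000010111010011101 → 0, fb=0

11100001111000111110111100000110101110110100111000110011111100110001001111101100000000110011000000000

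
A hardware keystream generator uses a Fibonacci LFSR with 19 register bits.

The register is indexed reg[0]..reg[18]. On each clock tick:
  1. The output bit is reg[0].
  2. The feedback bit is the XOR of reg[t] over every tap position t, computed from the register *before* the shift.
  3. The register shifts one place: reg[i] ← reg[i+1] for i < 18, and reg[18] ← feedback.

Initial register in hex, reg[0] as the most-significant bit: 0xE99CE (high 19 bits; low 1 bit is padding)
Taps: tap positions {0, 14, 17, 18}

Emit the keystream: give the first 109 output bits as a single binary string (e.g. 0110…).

tick  register→output (feedback)
  0  1110100110011100111→1 (1)
  1  1101001100111001111→1 (1)
  2  1010011001110011111→1 (0)
  3  0100110011100111110→0 (0)
  4  1001100111001111100→1 (0)
  5  0011001110011111000→0 (1)
  6  0110011100111110001→0 (0)
  7  1100111001111100010→1 (0)
  8  1001110011111000100→1 (1)
  9  0011100111110001001→0 (1)
 10  0111001111100010011→0 (1)
 11  1110011111000100111→1 (1)
 12  1100111110001001111→1 (1)
 13  1001111100010011111→1 (0)
 14  0011111000100111110→0 (0)
 15  0111110001001111100→0 (1)
 16  1111100010011111001→1 (1)
 17  1111000100111110011→1 (0)
 18  1110001001111100110→1 (0)
 19  1100010011111001100→1 (1)
 20  1000100111110011001→1 (1)
 21  0001001111100110011→0 (1)
 22  0010011111001100111→0 (0)
 23  0100111110011001110→0 (1)
 24  1001111100110011101→1 (1)
 25  0011111001100111011→0 (1)
 26  0111110011001110111→0 (1)
 27  1111100110011101111→1 (1)
 28  1111001100111011111→1 (0)
 29  1110011001110111110→1 (1)
 30  1100110011101111101→1 (1)
 31  1001100111011111011→1 (0)
 32  0011001110111110110→0 (0)
 33  0110011101111101100→0 (0)
 34  1100111011111011000→1 (0)
 35  1001110111110110000→1 (0)
 36  0011101111101100000→0 (0)
 37  0111011111011000000→0 (0)
 38  1110111110110000000→1 (1)
 39  1101111101100000001→1 (0)
 40  1011111011000000010→1 (0)
 41  0111110110000000100→0 (0)
 42  1111101100000001000→1 (1)
 43  1111011000000010001→1 (1)
 44  1110110000000100011→1 (1)
 45  1101100000001000111→1 (1)
 46  1011000000010001111→1 (1)
 47  0110000000100011111→0 (1)
 48  1100000001000111111→1 (0)
 49  1000000010001111110→1 (1)
 50  0000000100011111101→0 (0)
 51  0000001000111111010→0 (0)
 52  0000010001111110100→0 (1)
 53  0000100011111101001→0 (1)
 54  0001000111111010011→0 (1)
 55  0010001111110100111→0 (0)
 56  0100011111101001110→0 (1)
 57  1000111111010011101→1 (1)
 58  0001111110100111011→0 (1)
 59  0011111101001110111→0 (1)
 60  0111111010011101111→0 (0)
 61  1111110100111011110→1 (1)
 62  1111101001110111101→1 (1)
 63  1111010011101111011→1 (0)
 64  1110100111011110110→1 (1)
 65  1101001110111101101→1 (0)
 66  1010011101111011010→1 (1)
 67  0100111011110110101→0 (0)
 68  1001110111101101010→1 (0)
 69  0011101111011010100→0 (1)
 70  0111011110110101001→0 (1)
 71  1110111101101010011→1 (0)
 72  1101111011010100110→1 (0)
 73  1011110110101001100→1 (1)
 74  0111101101010011001→0 (0)
 75  1111011010100110010→1 (1)
 76  1110110101001100101→1 (0)
 77  1101101010011001010→1 (0)
 78  1011010100110010100→1 (0)
 79  0110101001100101000→0 (0)
 80  1101010011001010000→1 (0)
 81  1010100110010100000→1 (1)
 82  0101001100101000001→0 (1)
 83  1010011001010000011→1 (1)
 84  0100110010100000111→0 (0)
 85  1001100101000001110→1 (0)
 86  0011001010000011100→0 (1)
 87  0110010100000111001→0 (0)
 88  1100101000001110010→1 (1)
 89  1001010000011100101→1 (0)
 90  0010100000111001010→0 (1)
 91  0101000001110010101→0 (0)
 92  1010000011100101010→1 (0)
 93  0100000111001010100→0 (1)
 94  1000001110010101001→1 (0)
 95  0000011100101010010→0 (0)
 96  0000111001010100100→0 (0)
 97  0001110010101001000→0 (0)
 98  0011100101010010000→0 (1)
 99  0111001010100100001→0 (1)
100  1110010101001000011→1 (1)
101  1100101010010000111→1 (1)
102  1001010100100001111→1 (1)
103  0010101001000011111→0 (1)
104  0101010010000111111→0 (1)
105  1010100100001111111→1 (0)
106  0101001000011111110→0 (0)
107  1010010000111111100→1 (0)
108  0100100001111111000→0 (1)

1110100110011100111110001001111100110011101111101100000001000111111010011101111011010100110010100000111001010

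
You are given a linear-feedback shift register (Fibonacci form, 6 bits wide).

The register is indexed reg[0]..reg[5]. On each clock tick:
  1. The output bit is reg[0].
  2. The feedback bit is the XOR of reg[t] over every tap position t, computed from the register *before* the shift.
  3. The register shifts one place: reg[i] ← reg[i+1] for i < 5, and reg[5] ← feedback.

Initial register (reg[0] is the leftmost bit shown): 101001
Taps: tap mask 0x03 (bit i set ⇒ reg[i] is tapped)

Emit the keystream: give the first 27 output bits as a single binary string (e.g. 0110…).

101001111010001110010010110

k : reg_k → out_k, fb_k
0: 101001 → 1, fb=1
1: 010011 → 0, fb=1
2: 100111 → 1, fb=1
3: 001111 → 0, fb=0
4: 011110 → 0, fb=1
5: 111101 → 1, fb=0
6: 111010 → 1, fb=0
7: 110100 → 1, fb=0
8: 101000 → 1, fb=1
9: 010001 → 0, fb=1
10: 100011 → 1, fb=1
11: 000111 → 0, fb=0
12: 001110 → 0, fb=0
13: 011100 → 0, fb=1
14: 111001 → 1, fb=0
15: 110010 → 1, fb=0
16: 100100 → 1, fb=1
17: 001001 → 0, fb=0
18: 010010 → 0, fb=1
19: 100101 → 1, fb=1
20: 001011 → 0, fb=0
21: 010110 → 0, fb=1
22: 101101 → 1, fb=1
23: 011011 → 0, fb=1
24: 110111 → 1, fb=0
25: 101110 → 1, fb=1
26: 011101 → 0, fb=1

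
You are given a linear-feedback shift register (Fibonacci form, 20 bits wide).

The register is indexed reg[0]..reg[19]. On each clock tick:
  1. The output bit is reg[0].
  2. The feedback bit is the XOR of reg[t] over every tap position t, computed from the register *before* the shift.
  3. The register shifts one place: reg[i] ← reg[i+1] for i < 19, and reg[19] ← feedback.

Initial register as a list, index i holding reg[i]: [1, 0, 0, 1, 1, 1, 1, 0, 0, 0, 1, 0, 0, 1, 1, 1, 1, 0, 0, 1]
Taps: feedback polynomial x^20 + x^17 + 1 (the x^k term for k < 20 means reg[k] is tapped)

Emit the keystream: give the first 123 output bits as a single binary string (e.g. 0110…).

k : reg_k → out_k, fb_k
0: 10011110001001111001 → 1, fb=1
1: 00111100010011110011 → 0, fb=0
2: 01111000100111100110 → 0, fb=1
3: 11110001001111001101 → 1, fb=0
4: 11100010011110011010 → 1, fb=1
5: 11000100111100110101 → 1, fb=0
6: 10001001111001101010 → 1, fb=1
7: 00010011110011010101 → 0, fb=1
8: 00100111100110101011 → 0, fb=0
9: 01001111001101010110 → 0, fb=1
10: 10011110011010101101 → 1, fb=0
11: 00111100110101011010 → 0, fb=0
12: 01111001101010110100 → 0, fb=1
13: 11110011010101101001 → 1, fb=1
14: 11100110101011010011 → 1, fb=1
15: 11001101010110100111 → 1, fb=0
16: 10011010101101001110 → 1, fb=0
17: 00110101011010011100 → 0, fb=1
18: 01101010110100111001 → 0, fb=0
19: 11010101101001110010 → 1, fb=1
20: 10101011010011100101 → 1, fb=0
21: 01010110100111001010 → 0, fb=0
22: 10101101001110010100 → 1, fb=0
23: 01011010011100101000 → 0, fb=0
24: 10110100111001010000 → 1, fb=1
25: 01101001110010100001 → 0, fb=0
26: 11010011100101000010 → 1, fb=1
27: 10100111001010000101 → 1, fb=0
28: 01001110010100001010 → 0, fb=0
29: 10011100101000010100 → 1, fb=0
30: 00111001010000101000 → 0, fb=0
31: 01110010100001010000 → 0, fb=0
32: 11100101000010100000 → 1, fb=1
33: 11001010000101000001 → 1, fb=1
34: 10010100001010000011 → 1, fb=1
35: 00101000010100000111 → 0, fb=1
36: 01010000101000001111 → 0, fb=1
37: 10100001010000011111 → 1, fb=0
38: 01000010100000111110 → 0, fb=1
39: 10000101000001111101 → 1, fb=0
40: 00001010000011111010 → 0, fb=0
41: 00010100000111110100 → 0, fb=1
42: 00101000001111101001 → 0, fb=0
43: 01010000011111010010 → 0, fb=0
44: 10100000111110100100 → 1, fb=0
45: 01000001111101001000 → 0, fb=0
46: 10000011111010010000 → 1, fb=1
47: 00000111110100100001 → 0, fb=0
48: 00001111101001000010 → 0, fb=0
49: 00011111010010000100 → 0, fb=1
50: 00111110100100001001 → 0, fb=0
51: 01111101001000010010 → 0, fb=0
52: 11111010010000100100 → 1, fb=0
53: 11110100100001001000 → 1, fb=1
54: 11101001000010010001 → 1, fb=1
55: 11010010000100100011 → 1, fb=1
56: 10100100001001000111 → 1, fb=0
57: 01001000010010001110 → 0, fb=1
58: 10010000100100011101 → 1, fb=0
59: 00100001001000111010 → 0, fb=0
60: 01000010010001110100 → 0, fb=1
61: 10000100100011101001 → 1, fb=1
62: 00001001000111010011 → 0, fb=0
63: 00010010001110100110 → 0, fb=1
64: 00100100011101001101 → 0, fb=1
65: 01001000111010011011 → 0, fb=0
66: 10010001110100110110 → 1, fb=0
67: 00100011101001101100 → 0, fb=1
68: 01000111010011011001 → 0, fb=0
69: 10001110100110110010 → 1, fb=1
70: 00011101001101100101 → 0, fb=1
71: 00111010011011001011 → 0, fb=0
72: 01110100110110010110 → 0, fb=1
73: 11101001101100101101 → 1, fb=0
74: 11010011011001011010 → 1, fb=1
75: 10100110110010110101 → 1, fb=0
76: 01001101100101101010 → 0, fb=0
77: 10011011001011010100 → 1, fb=0
78: 00110110010110101000 → 0, fb=0
79: 01101100101101010000 → 0, fb=0
80: 11011001011010100000 → 1, fb=1
81: 10110010110101000001 → 1, fb=1
82: 01100101101010000011 → 0, fb=0
83: 11001011010100000110 → 1, fb=0
84: 10010110101000001100 → 1, fb=0
85: 00101101010000011000 → 0, fb=0
86: 01011010100000110000 → 0, fb=0
87: 10110101000001100000 → 1, fb=1
88: 01101010000011000001 → 0, fb=0
89: 11010100000110000010 → 1, fb=1
90: 10101000001100000101 → 1, fb=0
91: 01010000011000001010 → 0, fb=0
92: 10100000110000010100 → 1, fb=0
93: 01000001100000101000 → 0, fb=0
94: 10000011000001010000 → 1, fb=1
95: 00000110000010100001 → 0, fb=0
96: 00001100000101000010 → 0, fb=0
97: 00011000001010000100 → 0, fb=1
98: 00110000010100001001 → 0, fb=0
99: 01100000101000010010 → 0, fb=0
100: 11000001010000100100 → 1, fb=0
101: 10000010100001001000 → 1, fb=1
102: 00000101000010010001 → 0, fb=0
103: 00001010000100100010 → 0, fb=0
104: 00010100001001000100 → 0, fb=1
105: 00101000010010001001 → 0, fb=0
106: 01010000100100010010 → 0, fb=0
107: 10100001001000100100 → 1, fb=0
108: 01000010010001001000 → 0, fb=0
109: 10000100100010010000 → 1, fb=1
110: 00001001000100100001 → 0, fb=0
111: 00010010001001000010 → 0, fb=0
112: 00100100010010000100 → 0, fb=1
113: 01001000100100001001 → 0, fb=0
114: 10010001001000010010 → 1, fb=1
115: 00100010010000100101 → 0, fb=1
116: 01000100100001001011 → 0, fb=0
117: 10001001000010010110 → 1, fb=0
118: 00010010000100101100 → 0, fb=1
119: 00100100001001011001 → 0, fb=0
120: 01001000010010110010 → 0, fb=0
121: 10010000100101100100 → 1, fb=0
122: 00100001001011001000 → 0, fb=0

100111100010011110011010101101001110010100001010000011111010010000100100011101001101100101101010000011000001010000100100010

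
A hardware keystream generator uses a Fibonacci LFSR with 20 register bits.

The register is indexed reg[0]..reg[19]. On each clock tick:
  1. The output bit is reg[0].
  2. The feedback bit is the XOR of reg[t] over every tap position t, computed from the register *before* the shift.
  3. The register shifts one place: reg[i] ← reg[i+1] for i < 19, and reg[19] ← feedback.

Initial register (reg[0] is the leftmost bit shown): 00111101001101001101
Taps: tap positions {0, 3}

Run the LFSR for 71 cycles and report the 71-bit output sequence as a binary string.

step | reg (before) | out | fb
   0 | 00111101001101001101 | 0 | 1
   1 | 01111010011010011011 | 0 | 1
   2 | 11110100110100110111 | 1 | 0
   3 | 11101001101001101110 | 1 | 1
   4 | 11010011010011011101 | 1 | 0
   5 | 10100110100110111010 | 1 | 1
   6 | 01001101001101110101 | 0 | 0
   7 | 10011010011011101010 | 1 | 0
   8 | 00110100110111010100 | 0 | 1
   9 | 01101001101110101001 | 0 | 0
  10 | 11010011011101010010 | 1 | 0
  11 | 10100110111010100100 | 1 | 1
  12 | 01001101110101001001 | 0 | 0
  13 | 10011011101010010010 | 1 | 0
  14 | 00110111010100100100 | 0 | 1
  15 | 01101110101001001001 | 0 | 0
  16 | 11011101010010010010 | 1 | 0
  17 | 10111010100100100100 | 1 | 0
  18 | 01110101001001001000 | 0 | 1
  19 | 11101010010010010001 | 1 | 1
  20 | 11010100100100100011 | 1 | 0
  21 | 10101001001001000110 | 1 | 1
  22 | 01010010010010001101 | 0 | 1
  23 | 10100100100100011011 | 1 | 1
  24 | 01001001001000110111 | 0 | 0
  25 | 10010010010001101110 | 1 | 0
  26 | 00100100100011011100 | 0 | 0
  27 | 01001001000110111000 | 0 | 0
  28 | 10010010001101110000 | 1 | 0
  29 | 00100100011011100000 | 0 | 0
  30 | 01001000110111000000 | 0 | 0
  31 | 10010001101110000000 | 1 | 0
  32 | 00100011011100000000 | 0 | 0
  33 | 01000110111000000000 | 0 | 0
  34 | 10001101110000000000 | 1 | 1
  35 | 00011011100000000001 | 0 | 1
  36 | 00110111000000000011 | 0 | 1
  37 | 01101110000000000111 | 0 | 0
  38 | 11011100000000001110 | 1 | 0
  39 | 10111000000000011100 | 1 | 0
  40 | 01110000000000111000 | 0 | 1
  41 | 11100000000001110001 | 1 | 1
  42 | 11000000000011100011 | 1 | 1
  43 | 10000000000111000111 | 1 | 1
  44 | 00000000001110001111 | 0 | 0
  45 | 00000000011100011110 | 0 | 0
  46 | 00000000111000111100 | 0 | 0
  47 | 00000001110001111000 | 0 | 0
  48 | 00000011100011110000 | 0 | 0
  49 | 00000111000111100000 | 0 | 0
  50 | 00001110001111000000 | 0 | 0
  51 | 00011100011110000000 | 0 | 1
  52 | 00111000111100000001 | 0 | 1
  53 | 01110001111000000011 | 0 | 1
  54 | 11100011110000000111 | 1 | 1
  55 | 11000111100000001111 | 1 | 1
  56 | 10001111000000011111 | 1 | 1
  57 | 00011110000000111111 | 0 | 1
  58 | 00111100000001111111 | 0 | 1
  59 | 01111000000011111111 | 0 | 1
  60 | 11110000000111111111 | 1 | 0
  61 | 11100000001111111110 | 1 | 1
  62 | 11000000011111111101 | 1 | 1
  63 | 10000000111111111011 | 1 | 1
  64 | 00000001111111110111 | 0 | 0
  65 | 00000011111111101110 | 0 | 0
  66 | 00000111111111011100 | 0 | 0
  67 | 00001111111110111000 | 0 | 0
  68 | 00011111111101110000 | 0 | 1
  69 | 00111111111011100001 | 0 | 1
  70 | 01111111110111000011 | 0 | 1

00111101001101001101110101001001001000110111000000000011100011110000000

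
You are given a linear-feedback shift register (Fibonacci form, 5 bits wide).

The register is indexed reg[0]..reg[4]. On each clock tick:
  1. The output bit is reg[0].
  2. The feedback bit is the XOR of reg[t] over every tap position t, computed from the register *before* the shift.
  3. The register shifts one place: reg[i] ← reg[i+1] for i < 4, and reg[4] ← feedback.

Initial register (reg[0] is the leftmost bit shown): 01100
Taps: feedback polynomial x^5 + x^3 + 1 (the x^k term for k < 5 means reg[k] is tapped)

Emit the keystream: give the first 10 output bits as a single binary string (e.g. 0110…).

0110001111

tick  register→output (feedback)
  0  01100→0 (0)
  1  11000→1 (1)
  2  10001→1 (1)
  3  00011→0 (1)
  4  00111→0 (1)
  5  01111→0 (1)
  6  11111→1 (0)
  7  11110→1 (0)
  8  11100→1 (1)
  9  11001→1 (1)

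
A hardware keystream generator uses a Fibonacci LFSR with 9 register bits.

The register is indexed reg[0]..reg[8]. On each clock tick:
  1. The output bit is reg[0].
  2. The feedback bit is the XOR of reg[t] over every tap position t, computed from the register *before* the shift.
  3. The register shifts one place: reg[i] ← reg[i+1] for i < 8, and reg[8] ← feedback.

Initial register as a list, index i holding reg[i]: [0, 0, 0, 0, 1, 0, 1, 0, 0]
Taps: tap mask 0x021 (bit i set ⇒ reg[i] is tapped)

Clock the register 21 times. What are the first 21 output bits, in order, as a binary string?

tick  register→output (feedback)
  0  000010100→0 (0)
  1  000101000→0 (1)
  2  001010001→0 (0)
  3  010100010→0 (0)
  4  101000100→1 (1)
  5  010001001→0 (1)
  6  100010011→1 (1)
  7  000100111→0 (0)
  8  001001110→0 (1)
  9  010011101→0 (1)
 10  100111011→1 (0)
 11  001110110→0 (0)
 12  011101100→0 (1)
 13  111011001→1 (0)
 14  110110010→1 (1)
 15  101100101→1 (1)
 16  011001011→0 (1)
 17  110010111→1 (1)
 18  100101111→1 (0)
 19  001011110→0 (1)
 20  010111101→0 (1)

000010100010011101100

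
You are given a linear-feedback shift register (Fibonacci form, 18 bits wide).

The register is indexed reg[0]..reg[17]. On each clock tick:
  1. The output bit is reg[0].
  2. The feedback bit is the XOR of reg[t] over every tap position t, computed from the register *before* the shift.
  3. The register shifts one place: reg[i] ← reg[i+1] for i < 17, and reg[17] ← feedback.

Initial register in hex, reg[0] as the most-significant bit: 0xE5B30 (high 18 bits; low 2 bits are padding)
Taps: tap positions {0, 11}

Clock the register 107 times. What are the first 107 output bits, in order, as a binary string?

11100101101100110001111101010010011000110001001010111101101111111101000011001110011010001110001001011110100

k : reg_k → out_k, fb_k
0: 111001011011001100 → 1, fb=0
1: 110010110110011000 → 1, fb=1
2: 100101101100110001 → 1, fb=1
3: 001011011001100011 → 0, fb=1
4: 010110110011000111 → 0, fb=1
5: 101101100110001111 → 1, fb=1
6: 011011001100011111 → 0, fb=0
7: 110110011000111110 → 1, fb=1
8: 101100110001111101 → 1, fb=0
9: 011001100011111010 → 0, fb=1
10: 110011000111110101 → 1, fb=0
11: 100110001111101010 → 1, fb=0
12: 001100011111010100 → 0, fb=1
13: 011000111110101001 → 0, fb=0
14: 110001111101010010 → 1, fb=0
15: 100011111010100100 → 1, fb=1
16: 000111110101001001 → 0, fb=1
17: 001111101010010011 → 0, fb=0
18: 011111010100100110 → 0, fb=0
19: 111110101001001100 → 1, fb=0
20: 111101010010011000 → 1, fb=1
21: 111010100100110001 → 1, fb=1
22: 110101001001100011 → 1, fb=0
23: 101010010011000110 → 1, fb=0
24: 010100100110001100 → 0, fb=0
25: 101001001100011000 → 1, fb=1
26: 010010011000110001 → 0, fb=0
27: 100100110001100010 → 1, fb=0
28: 001001100011000100 → 0, fb=1
29: 010011000110001001 → 0, fb=0
30: 100110001100010010 → 1, fb=1
31: 001100011000100101 → 0, fb=0
32: 011000110001001010 → 0, fb=1
33: 110001100010010101 → 1, fb=1
34: 100011000100101011 → 1, fb=1
35: 000110001001010111 → 0, fb=1
36: 001100010010101111 → 0, fb=0
37: 011000100101011110 → 0, fb=1
38: 110001001010111101 → 1, fb=1
39: 100010010101111011 → 1, fb=0
40: 000100101011110110 → 0, fb=1
41: 001001010111101101 → 0, fb=1
42: 010010101111011011 → 0, fb=1
43: 100101011110110111 → 1, fb=1
44: 001010111101101111 → 0, fb=1
45: 010101111011011111 → 0, fb=1
46: 101011110110111111 → 1, fb=1
47: 010111101101111111 → 0, fb=1
48: 101111011011111111 → 1, fb=0
49: 011110110111111110 → 0, fb=1
50: 111101101111111101 → 1, fb=0
51: 111011011111111010 → 1, fb=0
52: 110110111111110100 → 1, fb=0
53: 101101111111101000 → 1, fb=0
54: 011011111111010000 → 0, fb=1
55: 110111111110100001 → 1, fb=1
56: 101111111101000011 → 1, fb=0
57: 011111111010000110 → 0, fb=0
58: 111111110100001100 → 1, fb=1
59: 111111101000011001 → 1, fb=1
60: 111111010000110011 → 1, fb=1
61: 111110100001100111 → 1, fb=0
62: 111101000011001110 → 1, fb=0
63: 111010000110011100 → 1, fb=1
64: 110100001100111001 → 1, fb=1
65: 101000011001110011 → 1, fb=0
66: 010000110011100110 → 0, fb=1
67: 100001100111001101 → 1, fb=0
68: 000011001110011010 → 0, fb=0
69: 000110011100110100 → 0, fb=0
70: 001100111001101000 → 0, fb=1
71: 011001110011010001 → 0, fb=1
72: 110011100110100011 → 1, fb=1
73: 100111001101000111 → 1, fb=0
74: 001110011010001110 → 0, fb=0
75: 011100110100011100 → 0, fb=0
76: 111001101000111000 → 1, fb=1
77: 110011010001110001 → 1, fb=0
78: 100110100011100010 → 1, fb=0
79: 001101000111000100 → 0, fb=1
80: 011010001110001001 → 0, fb=0
81: 110100011100010010 → 1, fb=1
82: 101000111000100101 → 1, fb=1
83: 010001110001001011 → 0, fb=1
84: 100011100010010111 → 1, fb=1
85: 000111000100101111 → 0, fb=0
86: 001110001001011110 → 0, fb=1
87: 011100010010111101 → 0, fb=0
88: 111000100101111010 → 1, fb=0
89: 110001001011110100 → 1, fb=0
90: 100010010111101000 → 1, fb=0
91: 000100101111010000 → 0, fb=1
92: 001001011110100001 → 0, fb=0
93: 010010111101000010 → 0, fb=1
94: 100101111010000101 → 1, fb=1
95: 001011110100001011 → 0, fb=0
96: 010111101000010110 → 0, fb=0
97: 101111010000101100 → 1, fb=1
98: 011110100001011001 → 0, fb=1
99: 111101000010110011 → 1, fb=1
100: 111010000101100111 → 1, fb=0
101: 110100001011001110 → 1, fb=0
102: 101000010110011100 → 1, fb=1
103: 010000101100111001 → 0, fb=0
104: 100001011001110010 → 1, fb=0
105: 000010110011100100 → 0, fb=1
106: 000101100111001001 → 0, fb=1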